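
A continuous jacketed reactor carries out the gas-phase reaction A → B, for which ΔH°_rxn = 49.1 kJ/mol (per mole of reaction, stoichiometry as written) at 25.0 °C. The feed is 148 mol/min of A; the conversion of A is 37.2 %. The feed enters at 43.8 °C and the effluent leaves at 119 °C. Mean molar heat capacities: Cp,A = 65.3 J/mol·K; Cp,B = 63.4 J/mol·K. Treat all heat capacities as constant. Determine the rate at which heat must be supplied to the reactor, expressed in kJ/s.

Q_in = 57.0 kJ/s

Extent of reaction ξ = 0.372 × 148 = 55.056 mol/min
Reaction term: ξ·ΔH°_rxn = 55.056 × 49.1 = 2703.2 kJ/min
Sensible, feed 43.8→25 °C: -181.69 kJ/min
Outlet flows (mol/min): A 92.944, B 55.056
Sensible, products 25→119 °C: 898.62 kJ/min
Q = ΔH = 3420.2 kJ/min = 57.003 kW
Heat supplied = 57.003 kJ/s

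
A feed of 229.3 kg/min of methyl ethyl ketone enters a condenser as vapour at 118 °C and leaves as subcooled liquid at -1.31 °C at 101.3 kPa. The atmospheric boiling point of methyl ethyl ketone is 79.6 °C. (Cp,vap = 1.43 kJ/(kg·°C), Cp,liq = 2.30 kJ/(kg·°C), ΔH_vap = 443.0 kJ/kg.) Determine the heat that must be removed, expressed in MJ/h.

Q_c = 9410 MJ/h

vapour 118→79.6 °C: -54.912 kJ/kg
condensation at 79.6 °C: -443 kJ/kg
liquid 79.6→-1.31 °C: -186.09 kJ/kg
Δh = -54.912 + -443 + -186.09 = -684 kJ/kg
Q = ṁ·Δh = 229.3 kg/min × -684 kJ/kg = -156840 kJ/min
|Q| = 2614 kW = 9410.5 MJ/h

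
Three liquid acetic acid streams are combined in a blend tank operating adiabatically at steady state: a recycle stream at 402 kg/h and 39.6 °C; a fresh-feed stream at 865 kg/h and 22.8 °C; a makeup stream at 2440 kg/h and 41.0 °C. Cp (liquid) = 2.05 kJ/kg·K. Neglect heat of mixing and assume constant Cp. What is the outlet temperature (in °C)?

T_out = 36.6 °C

No heat crosses the boundary, so H_out = H_in.
Σ ṁᵢCp,ᵢTᵢ = 402×2.05×39.6 + 865×2.05×22.8 + 2440×2.05×41.0 = 278150
Σ ṁᵢCp,ᵢ = 402×2.05 + 865×2.05 + 2440×2.05 = 7599.3
T_out = 278150 / 7599.3 = 36.601 °C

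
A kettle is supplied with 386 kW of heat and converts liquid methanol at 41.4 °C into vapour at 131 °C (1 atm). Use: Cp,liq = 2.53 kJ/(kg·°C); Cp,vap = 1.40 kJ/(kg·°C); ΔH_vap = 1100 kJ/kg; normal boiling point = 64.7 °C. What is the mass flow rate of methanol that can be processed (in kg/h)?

Δh = 2.53×(64.7−41.4) + 1100 + 1.40×(131−64.7) = 1251.8 kJ/kg
Q = 386 kW = 386 kJ/s = 1.3896e+06 kJ/h
ṁ = Q/Δh = 1.3896e+06 / 1251.8 = 1110.1 kg/h

ṁ = 1110 kg/h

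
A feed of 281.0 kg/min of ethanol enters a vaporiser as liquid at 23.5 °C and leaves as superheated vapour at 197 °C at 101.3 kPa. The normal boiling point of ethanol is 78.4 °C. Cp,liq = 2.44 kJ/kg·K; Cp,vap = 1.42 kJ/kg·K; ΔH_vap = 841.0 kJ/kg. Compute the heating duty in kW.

Q = 5350 kW

liquid 23.5→78.4 °C: 133.96 kJ/kg
vaporisation at 78.4 °C: 841 kJ/kg
vapour 78.4→197 °C: 168.41 kJ/kg
Δh = 133.96 + 841 + 168.41 = 1143.4 kJ/kg
Q = ṁ·Δh = 281.0 kg/min × 1143.4 kJ/kg = 321290 kJ/min
|Q| = 5354.8 kW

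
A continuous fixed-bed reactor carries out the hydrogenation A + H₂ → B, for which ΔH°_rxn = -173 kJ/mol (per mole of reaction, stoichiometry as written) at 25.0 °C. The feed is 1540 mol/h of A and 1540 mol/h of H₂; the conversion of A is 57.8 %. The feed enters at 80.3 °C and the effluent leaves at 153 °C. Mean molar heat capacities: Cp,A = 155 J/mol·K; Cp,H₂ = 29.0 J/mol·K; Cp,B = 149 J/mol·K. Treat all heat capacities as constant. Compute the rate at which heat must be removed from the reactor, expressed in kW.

Extent of reaction ξ = 0.578 × 1540 = 890.12 mol/h
Reaction term: ξ·ΔH°_rxn = 890.12 × -173 = -153990 kJ/h
Sensible, feed 80.3→25 °C: -15670 kJ/h
Outlet flows (mol/h): A 649.88, H₂ 649.88, B 890.12
Sensible, products 25→153 °C: 32282 kJ/h
Q = ΔH = -137380 kJ/h = -38.161 kW
Heat removed = 38.161 kW

Q_out = 38.2 kW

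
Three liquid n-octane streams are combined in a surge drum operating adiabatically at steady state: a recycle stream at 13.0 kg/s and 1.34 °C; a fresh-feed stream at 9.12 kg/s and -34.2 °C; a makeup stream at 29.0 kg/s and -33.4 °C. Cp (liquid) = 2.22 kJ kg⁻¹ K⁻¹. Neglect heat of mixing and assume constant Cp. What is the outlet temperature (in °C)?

T_out = -24.7 °C

Energy balance with Q = 0: Σ ṁᵢCp,ᵢ(T_out − Tᵢ) = 0
T_out = Σ ṁᵢCp,ᵢTᵢ / Σ ṁᵢCp,ᵢ
      = -2804 / 113.49 = -24.708 °C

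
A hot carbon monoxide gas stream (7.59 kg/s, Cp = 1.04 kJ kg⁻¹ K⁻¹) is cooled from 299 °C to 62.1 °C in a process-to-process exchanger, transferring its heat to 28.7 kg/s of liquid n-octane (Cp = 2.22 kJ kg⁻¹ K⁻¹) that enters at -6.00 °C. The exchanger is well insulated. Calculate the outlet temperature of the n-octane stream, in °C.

Heat released by hot stream: Q = 7.59 × 1.04 × (299 − 62.1) = 1870 kJ/s
Energy balance on cold side (adiabatic exchanger): Q = ṁ_c·Cp_c·(T_c,out − T_c,in)
T_c,out = -6.00 + 1870/(28.7 × 2.22) = 23.35 °C

T_c,out = 23.3 °C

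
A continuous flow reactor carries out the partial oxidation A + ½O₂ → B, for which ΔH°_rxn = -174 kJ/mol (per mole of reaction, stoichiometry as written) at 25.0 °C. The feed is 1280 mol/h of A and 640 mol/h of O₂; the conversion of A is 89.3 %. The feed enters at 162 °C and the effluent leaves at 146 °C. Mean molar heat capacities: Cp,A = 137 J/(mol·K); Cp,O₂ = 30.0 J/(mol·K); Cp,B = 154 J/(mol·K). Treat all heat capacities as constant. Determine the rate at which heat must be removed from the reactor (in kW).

Q_out = 56.0 kW

Extent of reaction ξ = 0.893 × 1280 = 1143 mol/h
Reaction term: ξ·ΔH°_rxn = 1143 × -174 = -198890 kJ/h
Sensible, feed 162→25 °C: -26655 kJ/h
Outlet flows (mol/h): A 136.96, O₂ 68.48, B 1143
Sensible, products 25→146 °C: 23818 kJ/h
Q = ΔH = -201730 kJ/h = -56.035 kW
Heat removed = 56.035 kW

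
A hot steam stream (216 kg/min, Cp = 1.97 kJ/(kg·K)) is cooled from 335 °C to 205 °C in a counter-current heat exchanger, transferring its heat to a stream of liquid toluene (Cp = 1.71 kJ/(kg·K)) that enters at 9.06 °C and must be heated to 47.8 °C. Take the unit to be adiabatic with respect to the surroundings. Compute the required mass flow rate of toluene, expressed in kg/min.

Heat released by hot stream: Q = 216 × 1.97 × (335 − 205) = 55318 kJ/min
Energy balance on cold side (adiabatic exchanger): Q = ṁ_c·Cp_c·(T_c,out − T_c,in)
ṁ_c = 55318 / [1.71 × (47.8 − 9.06)] = 835.04 kg/min

ṁ_c = 835 kg/min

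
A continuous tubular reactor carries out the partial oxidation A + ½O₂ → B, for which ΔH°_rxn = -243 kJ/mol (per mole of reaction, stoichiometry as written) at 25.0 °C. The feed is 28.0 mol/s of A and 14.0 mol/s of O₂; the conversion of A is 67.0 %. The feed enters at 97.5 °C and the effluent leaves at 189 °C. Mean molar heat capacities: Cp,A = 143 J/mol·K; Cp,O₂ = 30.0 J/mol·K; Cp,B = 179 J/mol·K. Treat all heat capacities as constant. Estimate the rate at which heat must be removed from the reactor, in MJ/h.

Extent of reaction ξ = 0.670 × 28.0 = 18.76 mol/s
Reaction term: ξ·ΔH°_rxn = 18.76 × -243 = -4558.7 kJ/s
Sensible, feed 97.5→25 °C: -320.74 kJ/s
Outlet flows (mol/s): A 9.24, O₂ 4.62, B 18.76
Sensible, products 25→189 °C: 790.15 kJ/s
Q = ΔH = -4089.3 kJ/s = -4089.3 kW
Heat removed = 14721 MJ/h

Q_out = 14700 MJ/h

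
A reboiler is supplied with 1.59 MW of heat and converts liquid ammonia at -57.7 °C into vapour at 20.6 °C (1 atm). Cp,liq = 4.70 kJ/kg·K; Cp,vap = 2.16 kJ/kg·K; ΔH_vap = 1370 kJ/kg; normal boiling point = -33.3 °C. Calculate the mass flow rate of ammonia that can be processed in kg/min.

ṁ = 59.6 kg/min

Δh = 4.70×(-33.3−-57.7) + 1370 + 2.16×(20.6−-33.3) = 1601.1 kJ/kg
Q = 1.59 MW = 1590 kJ/s = 95400 kJ/min
ṁ = Q/Δh = 95400 / 1601.1 = 59.584 kg/min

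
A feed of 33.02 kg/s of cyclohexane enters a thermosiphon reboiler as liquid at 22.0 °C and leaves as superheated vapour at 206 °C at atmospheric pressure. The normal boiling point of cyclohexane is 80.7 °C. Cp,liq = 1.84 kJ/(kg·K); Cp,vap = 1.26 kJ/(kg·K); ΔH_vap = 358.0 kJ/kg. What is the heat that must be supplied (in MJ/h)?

liquid 22.0→80.7 °C: 108.01 kJ/kg
vaporisation at 80.7 °C: 358 kJ/kg
vapour 80.7→206 °C: 157.88 kJ/kg
Δh = 108.01 + 358 + 157.88 = 623.89 kJ/kg
Q = ṁ·Δh = 33.02 kg/s × 623.89 kJ/kg = 20601 kJ/s
|Q| = 20601 kW = 74163 MJ/h

Q = 74200 MJ/h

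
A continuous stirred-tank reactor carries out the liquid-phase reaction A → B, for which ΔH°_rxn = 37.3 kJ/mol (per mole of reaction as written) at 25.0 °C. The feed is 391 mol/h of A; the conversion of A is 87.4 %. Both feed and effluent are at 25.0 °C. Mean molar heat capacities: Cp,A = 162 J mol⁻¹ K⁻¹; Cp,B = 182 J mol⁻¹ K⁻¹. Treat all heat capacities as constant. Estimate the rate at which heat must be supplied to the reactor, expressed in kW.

Extent of reaction ξ = 0.874 × 391 = 341.73 mol/h
Reaction term: ξ·ΔH°_rxn = 341.73 × 37.3 = 12747 kJ/h
Q = ΔH = 12747 kJ/h = 3.5407 kW
Heat supplied = 3.5407 kW

Q_in = 3.54 kW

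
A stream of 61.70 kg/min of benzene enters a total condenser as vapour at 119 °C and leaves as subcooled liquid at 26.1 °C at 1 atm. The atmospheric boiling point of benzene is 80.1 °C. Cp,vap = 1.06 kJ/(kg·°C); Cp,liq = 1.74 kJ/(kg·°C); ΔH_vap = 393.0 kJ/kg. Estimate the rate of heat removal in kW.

Q_c = 543 kW

vapour 119→80.1 °C: -41.234 kJ/kg
condensation at 80.1 °C: -393 kJ/kg
liquid 80.1→26.1 °C: -93.96 kJ/kg
Δh = -41.234 + -393 + -93.96 = -528.19 kJ/kg
Q = ṁ·Δh = 61.70 kg/min × -528.19 kJ/kg = -32590 kJ/min
|Q| = 543.16 kW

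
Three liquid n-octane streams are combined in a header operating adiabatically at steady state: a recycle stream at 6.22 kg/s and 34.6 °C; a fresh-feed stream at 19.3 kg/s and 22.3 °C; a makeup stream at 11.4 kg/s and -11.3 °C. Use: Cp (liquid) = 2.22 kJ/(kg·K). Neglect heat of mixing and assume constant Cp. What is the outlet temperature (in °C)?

T_out = 14.0 °C

No heat crosses the boundary, so H_out = H_in.
T_out = Σ ṁᵢCp,ᵢTᵢ / Σ ṁᵢCp,ᵢ
      = 1147.3 / 81.962 = 13.997 °C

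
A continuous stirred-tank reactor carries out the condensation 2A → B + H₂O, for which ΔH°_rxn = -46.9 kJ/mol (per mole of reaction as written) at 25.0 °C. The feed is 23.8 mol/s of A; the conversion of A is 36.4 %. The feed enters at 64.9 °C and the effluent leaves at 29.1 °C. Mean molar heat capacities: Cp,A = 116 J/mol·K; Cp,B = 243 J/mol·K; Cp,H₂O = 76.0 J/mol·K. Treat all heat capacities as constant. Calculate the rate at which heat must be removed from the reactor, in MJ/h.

Extent of reaction ξ = 0.364 × 23.8 / 2 = 4.3316 mol/s
Reaction term: ξ·ΔH°_rxn = 4.3316 × -46.9 = -203.15 kJ/s
Sensible, feed 64.9→25 °C: -110.16 kJ/s
Outlet flows (mol/s): A 15.137, B 4.3316, H₂O 4.3316
Sensible, products 25→29.1 °C: 12.864 kJ/s
Q = ΔH = -300.44 kJ/s = -300.44 kW
Heat removed = 1081.6 MJ/h

Q_out = 1080 MJ/h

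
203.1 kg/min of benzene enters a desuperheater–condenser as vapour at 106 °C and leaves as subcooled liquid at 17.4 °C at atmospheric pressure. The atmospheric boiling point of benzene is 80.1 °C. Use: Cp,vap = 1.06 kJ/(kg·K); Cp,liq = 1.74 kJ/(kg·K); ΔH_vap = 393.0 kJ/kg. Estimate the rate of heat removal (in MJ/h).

Q_c = 6450 MJ/h

vapour 106→80.1 °C: -27.454 kJ/kg
condensation at 80.1 °C: -393 kJ/kg
liquid 80.1→17.4 °C: -109.1 kJ/kg
Δh = -27.454 + -393 + -109.1 = -529.55 kJ/kg
Q = ṁ·Δh = 203.1 kg/min × -529.55 kJ/kg = -107550 kJ/min
|Q| = 1792.5 kW = 6453.1 MJ/h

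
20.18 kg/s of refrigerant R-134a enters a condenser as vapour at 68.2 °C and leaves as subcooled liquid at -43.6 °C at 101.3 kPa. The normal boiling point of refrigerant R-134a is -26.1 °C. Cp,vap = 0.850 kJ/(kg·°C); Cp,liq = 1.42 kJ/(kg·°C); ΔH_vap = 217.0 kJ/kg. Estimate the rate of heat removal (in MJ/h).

Q_c = 23400 MJ/h

vapour 68.2→-26.1 °C: -80.155 kJ/kg
condensation at -26.1 °C: -217 kJ/kg
liquid -26.1→-43.6 °C: -24.85 kJ/kg
Δh = -80.155 + -217 + -24.85 = -322 kJ/kg
Q = ṁ·Δh = 20.18 kg/s × -322 kJ/kg = -6498.1 kJ/s
|Q| = 6498.1 kW = 23393 MJ/h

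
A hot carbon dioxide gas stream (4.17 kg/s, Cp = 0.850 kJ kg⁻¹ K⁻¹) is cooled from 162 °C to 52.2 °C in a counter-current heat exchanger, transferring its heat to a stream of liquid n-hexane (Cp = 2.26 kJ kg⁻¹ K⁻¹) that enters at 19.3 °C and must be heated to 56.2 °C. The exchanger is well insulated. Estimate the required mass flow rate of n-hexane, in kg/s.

ṁ_c = 4.67 kg/s

Heat released by hot stream: Q = 4.17 × 0.850 × (162 − 52.2) = 389.19 kJ/s
Energy balance on cold side (adiabatic exchanger): Q = ṁ_c·Cp_c·(T_c,out − T_c,in)
ṁ_c = 389.19 / [2.26 × (56.2 − 19.3)] = 4.6668 kg/s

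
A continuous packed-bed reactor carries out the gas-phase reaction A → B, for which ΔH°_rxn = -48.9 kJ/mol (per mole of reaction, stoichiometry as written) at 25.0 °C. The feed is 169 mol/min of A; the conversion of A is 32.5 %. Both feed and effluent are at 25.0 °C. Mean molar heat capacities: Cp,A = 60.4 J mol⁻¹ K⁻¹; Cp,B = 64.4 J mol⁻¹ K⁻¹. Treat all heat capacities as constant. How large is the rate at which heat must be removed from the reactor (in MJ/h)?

Extent of reaction ξ = 0.325 × 169 = 54.925 mol/min
Reaction term: ξ·ΔH°_rxn = 54.925 × -48.9 = -2685.8 kJ/min
Q = ΔH = -2685.8 kJ/min = -44.764 kW
Heat removed = 161.15 MJ/h

Q_out = 161 MJ/h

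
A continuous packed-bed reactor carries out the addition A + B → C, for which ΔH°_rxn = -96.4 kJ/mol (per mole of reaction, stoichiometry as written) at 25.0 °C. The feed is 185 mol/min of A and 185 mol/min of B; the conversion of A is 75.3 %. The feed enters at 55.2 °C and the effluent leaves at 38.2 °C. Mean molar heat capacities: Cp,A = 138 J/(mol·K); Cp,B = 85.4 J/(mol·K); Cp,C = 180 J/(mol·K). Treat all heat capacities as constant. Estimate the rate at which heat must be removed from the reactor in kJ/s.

Extent of reaction ξ = 0.753 × 185 = 139.31 mol/min
Reaction term: ξ·ΔH°_rxn = 139.31 × -96.4 = -13429 kJ/min
Sensible, feed 55.2→25 °C: -1248.1 kJ/min
Outlet flows (mol/min): A 45.695, B 45.695, C 139.31
Sensible, products 25→38.2 °C: 465.74 kJ/min
Q = ΔH = -14211 kJ/min = -236.86 kW
Heat removed = 236.86 kJ/s

Q_out = 237 kJ/s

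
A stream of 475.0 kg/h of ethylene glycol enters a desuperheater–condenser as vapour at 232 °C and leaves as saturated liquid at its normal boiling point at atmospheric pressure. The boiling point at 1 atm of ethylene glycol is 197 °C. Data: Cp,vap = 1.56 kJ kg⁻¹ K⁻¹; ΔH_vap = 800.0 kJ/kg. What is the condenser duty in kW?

vapour 232→197 °C: -54.6 kJ/kg
condensation at 197 °C: -800 kJ/kg
Δh = -54.6 + -800 = -854.6 kJ/kg
Q = ṁ·Δh = 475.0 kg/h × -854.6 kJ/kg = -405940 kJ/h
|Q| = 112.76 kW

Q_c = 113 kW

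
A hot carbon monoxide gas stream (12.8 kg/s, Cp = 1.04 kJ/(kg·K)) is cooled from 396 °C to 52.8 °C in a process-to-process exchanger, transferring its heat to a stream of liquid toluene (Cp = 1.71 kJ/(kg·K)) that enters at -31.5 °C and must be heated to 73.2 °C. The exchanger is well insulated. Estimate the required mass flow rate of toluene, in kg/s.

Heat released by hot stream: Q = 12.8 × 1.04 × (396 − 52.8) = 4568.7 kJ/s
Energy balance on cold side (adiabatic exchanger): Q = ṁ_c·Cp_c·(T_c,out − T_c,in)
ṁ_c = 4568.7 / [1.71 × (73.2 − -31.5)] = 25.518 kg/s

ṁ_c = 25.5 kg/s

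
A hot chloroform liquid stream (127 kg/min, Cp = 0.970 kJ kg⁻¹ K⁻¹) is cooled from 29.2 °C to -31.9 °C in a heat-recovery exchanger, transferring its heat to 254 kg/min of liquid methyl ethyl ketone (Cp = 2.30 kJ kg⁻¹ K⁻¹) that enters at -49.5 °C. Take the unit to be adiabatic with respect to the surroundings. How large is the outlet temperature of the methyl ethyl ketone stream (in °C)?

Heat released by hot stream: Q = 127 × 0.970 × (29.2 − -31.9) = 7526.9 kJ/min
Energy balance on cold side (adiabatic exchanger): Q = ṁ_c·Cp_c·(T_c,out − T_c,in)
T_c,out = -49.5 + 7526.9/(254 × 2.30) = -36.616 °C

T_c,out = -36.6 °C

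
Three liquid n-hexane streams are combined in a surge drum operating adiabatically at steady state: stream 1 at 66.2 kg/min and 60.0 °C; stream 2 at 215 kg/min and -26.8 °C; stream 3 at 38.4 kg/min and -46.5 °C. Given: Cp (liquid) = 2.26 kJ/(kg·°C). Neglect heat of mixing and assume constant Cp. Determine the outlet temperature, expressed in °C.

T_out = -11.2 °C

Adiabatic, steady state ⇒ Σ ṁᵢCp,ᵢ(T_out − Tᵢ) = 0
Σ ṁᵢCp,ᵢTᵢ = 66.2×2.26×60.0 + 215×2.26×-26.8 + 38.4×2.26×-46.5 = -8080.9
Σ ṁᵢCp,ᵢ = 66.2×2.26 + 215×2.26 + 38.4×2.26 = 722.3
T_out = -8080.9 / 722.3 = -11.188 °C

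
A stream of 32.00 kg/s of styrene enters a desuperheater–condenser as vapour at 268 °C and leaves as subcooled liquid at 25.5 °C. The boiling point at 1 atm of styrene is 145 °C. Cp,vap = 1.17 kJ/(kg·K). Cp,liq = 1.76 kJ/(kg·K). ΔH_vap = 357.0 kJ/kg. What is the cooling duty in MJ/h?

vapour 268→145 °C: -143.91 kJ/kg
condensation at 145 °C: -357 kJ/kg
liquid 145→25.5 °C: -210.32 kJ/kg
Δh = -143.91 + -357 + -210.32 = -711.23 kJ/kg
Q = ṁ·Δh = 32.00 kg/s × -711.23 kJ/kg = -22759 kJ/s
|Q| = 22759 kW = 81934 MJ/h

Q_c = 81900 MJ/h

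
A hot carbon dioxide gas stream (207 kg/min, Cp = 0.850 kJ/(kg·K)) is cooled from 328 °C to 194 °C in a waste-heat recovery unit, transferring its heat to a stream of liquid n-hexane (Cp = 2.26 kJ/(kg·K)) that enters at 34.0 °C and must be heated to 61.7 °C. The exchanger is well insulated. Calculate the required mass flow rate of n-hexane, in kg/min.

Heat released by hot stream: Q = 207 × 0.850 × (328 − 194) = 23577 kJ/min
Energy balance on cold side (adiabatic exchanger): Q = ṁ_c·Cp_c·(T_c,out − T_c,in)
ṁ_c = 23577 / [2.26 × (61.7 − 34.0)] = 376.62 kg/min

ṁ_c = 377 kg/min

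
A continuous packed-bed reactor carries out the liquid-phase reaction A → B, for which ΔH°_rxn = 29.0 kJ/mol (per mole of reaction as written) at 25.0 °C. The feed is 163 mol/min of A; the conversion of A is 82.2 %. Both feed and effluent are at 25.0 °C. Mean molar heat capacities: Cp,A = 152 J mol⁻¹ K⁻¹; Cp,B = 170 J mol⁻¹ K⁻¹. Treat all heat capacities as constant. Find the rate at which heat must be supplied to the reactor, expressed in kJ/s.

Q_in = 64.8 kJ/s

Extent of reaction ξ = 0.822 × 163 = 133.99 mol/min
Reaction term: ξ·ΔH°_rxn = 133.99 × 29.0 = 3885.6 kJ/min
Q = ΔH = 3885.6 kJ/min = 64.76 kW
Heat supplied = 64.76 kJ/s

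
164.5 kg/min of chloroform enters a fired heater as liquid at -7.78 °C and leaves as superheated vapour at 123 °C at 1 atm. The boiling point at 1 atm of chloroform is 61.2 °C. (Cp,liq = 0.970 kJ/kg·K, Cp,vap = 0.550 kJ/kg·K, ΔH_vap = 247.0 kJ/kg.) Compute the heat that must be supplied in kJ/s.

Q = 954 kJ/s

liquid -7.78→61.2 °C: 66.911 kJ/kg
vaporisation at 61.2 °C: 247 kJ/kg
vapour 61.2→123 °C: 33.99 kJ/kg
Δh = 66.911 + 247 + 33.99 = 347.9 kJ/kg
Q = ṁ·Δh = 164.5 kg/min × 347.9 kJ/kg = 57230 kJ/min
|Q| = 953.83 kW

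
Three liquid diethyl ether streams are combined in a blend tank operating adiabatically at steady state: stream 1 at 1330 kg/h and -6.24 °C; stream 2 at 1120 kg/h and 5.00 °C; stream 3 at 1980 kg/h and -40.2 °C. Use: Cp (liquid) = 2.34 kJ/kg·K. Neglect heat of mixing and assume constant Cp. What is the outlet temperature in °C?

T_out = -18.6 °C

Energy balance with Q = 0: Σ ṁᵢCp,ᵢ(T_out − Tᵢ) = 0
T_out = Σ ṁᵢCp,ᵢTᵢ / Σ ṁᵢCp,ᵢ
      = -192570 / 10366 = -18.577 °C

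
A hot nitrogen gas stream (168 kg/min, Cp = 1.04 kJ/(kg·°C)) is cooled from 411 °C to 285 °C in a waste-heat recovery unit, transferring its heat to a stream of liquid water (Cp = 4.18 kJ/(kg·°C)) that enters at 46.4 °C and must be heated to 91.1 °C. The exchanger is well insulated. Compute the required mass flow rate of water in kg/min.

Heat released by hot stream: Q = 168 × 1.04 × (411 − 285) = 22015 kJ/min
Energy balance on cold side (adiabatic exchanger): Q = ṁ_c·Cp_c·(T_c,out − T_c,in)
ṁ_c = 22015 / [4.18 × (91.1 − 46.4)] = 117.82 kg/min

ṁ_c = 118 kg/min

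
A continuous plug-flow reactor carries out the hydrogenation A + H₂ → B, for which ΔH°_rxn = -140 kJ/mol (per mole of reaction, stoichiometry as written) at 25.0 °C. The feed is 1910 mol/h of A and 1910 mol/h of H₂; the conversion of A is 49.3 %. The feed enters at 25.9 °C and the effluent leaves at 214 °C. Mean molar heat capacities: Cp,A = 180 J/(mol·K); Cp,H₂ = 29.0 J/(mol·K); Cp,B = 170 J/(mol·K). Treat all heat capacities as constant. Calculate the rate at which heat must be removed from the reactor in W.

Q_out = 17700 W

Extent of reaction ξ = 0.493 × 1910 = 941.63 mol/h
Reaction term: ξ·ΔH°_rxn = 941.63 × -140 = -131830 kJ/h
Sensible, feed 25.9→25 °C: -359.27 kJ/h
Outlet flows (mol/h): A 968.37, H₂ 968.37, B 941.63
Sensible, products 25→214 °C: 68506 kJ/h
Q = ΔH = -63681 kJ/h = -17.689 kW
Heat removed = 17689 W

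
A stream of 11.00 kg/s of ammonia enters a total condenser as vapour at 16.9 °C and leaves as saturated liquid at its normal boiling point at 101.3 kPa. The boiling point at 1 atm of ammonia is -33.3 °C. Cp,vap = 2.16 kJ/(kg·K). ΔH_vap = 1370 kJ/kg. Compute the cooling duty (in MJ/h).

Q_c = 58500 MJ/h

vapour 16.9→-33.3 °C: -108.43 kJ/kg
condensation at -33.3 °C: -1370 kJ/kg
Δh = -108.43 + -1370 = -1478.4 kJ/kg
Q = ṁ·Δh = 11.00 kg/s × -1478.4 kJ/kg = -16263 kJ/s
|Q| = 16263 kW = 58546 MJ/h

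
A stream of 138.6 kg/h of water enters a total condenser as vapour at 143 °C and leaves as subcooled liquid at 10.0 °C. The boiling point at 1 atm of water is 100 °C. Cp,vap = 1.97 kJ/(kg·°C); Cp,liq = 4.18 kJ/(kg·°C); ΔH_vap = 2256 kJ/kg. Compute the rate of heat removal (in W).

Q_c = 105000 W

vapour 143→100 °C: -84.71 kJ/kg
condensation at 100 °C: -2256 kJ/kg
liquid 100→10.0 °C: -376.2 kJ/kg
Δh = -84.71 + -2256 + -376.2 = -2716.9 kJ/kg
Q = ṁ·Δh = 138.6 kg/h × -2716.9 kJ/kg = -376560 kJ/h
|Q| = 104.6 kW = 104600 W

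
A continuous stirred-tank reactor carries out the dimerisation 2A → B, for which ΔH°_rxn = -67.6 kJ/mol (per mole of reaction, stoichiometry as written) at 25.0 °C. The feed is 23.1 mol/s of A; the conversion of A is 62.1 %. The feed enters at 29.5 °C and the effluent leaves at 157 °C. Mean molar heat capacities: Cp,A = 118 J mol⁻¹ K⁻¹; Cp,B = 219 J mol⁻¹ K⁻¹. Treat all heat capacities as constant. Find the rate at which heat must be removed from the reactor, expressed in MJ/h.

Extent of reaction ξ = 0.621 × 23.1 / 2 = 7.1726 mol/s
Reaction term: ξ·ΔH°_rxn = 7.1726 × -67.6 = -484.86 kJ/s
Sensible, feed 29.5→25 °C: -12.266 kJ/s
Outlet flows (mol/s): A 8.7549, B 7.1726
Sensible, products 25→157 °C: 343.71 kJ/s
Q = ΔH = -153.42 kJ/s = -153.42 kW
Heat removed = 552.31 MJ/h

Q_out = 552 MJ/h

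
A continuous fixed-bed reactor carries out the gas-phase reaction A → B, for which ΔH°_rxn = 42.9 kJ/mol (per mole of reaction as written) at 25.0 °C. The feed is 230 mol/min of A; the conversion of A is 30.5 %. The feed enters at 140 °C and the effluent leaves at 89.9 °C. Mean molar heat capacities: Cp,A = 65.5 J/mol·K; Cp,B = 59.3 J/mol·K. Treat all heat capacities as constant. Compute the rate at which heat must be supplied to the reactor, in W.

Extent of reaction ξ = 0.305 × 230 = 70.15 mol/min
Reaction term: ξ·ΔH°_rxn = 70.15 × 42.9 = 3009.4 kJ/min
Sensible, feed 140→25 °C: -1732.5 kJ/min
Outlet flows (mol/min): A 159.85, B 70.15
Sensible, products 25→89.9 °C: 949.49 kJ/min
Q = ΔH = 2226.5 kJ/min = 37.108 kW
Heat supplied = 37108 W

Q_in = 37100 W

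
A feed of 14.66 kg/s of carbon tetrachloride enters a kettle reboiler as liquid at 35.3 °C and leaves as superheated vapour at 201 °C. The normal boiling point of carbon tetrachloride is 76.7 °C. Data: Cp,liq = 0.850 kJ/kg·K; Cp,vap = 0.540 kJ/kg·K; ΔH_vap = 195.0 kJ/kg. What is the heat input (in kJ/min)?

Q = 262000 kJ/min

liquid 35.3→76.7 °C: 35.19 kJ/kg
vaporisation at 76.7 °C: 195 kJ/kg
vapour 76.7→201 °C: 67.122 kJ/kg
Δh = 35.19 + 195 + 67.122 = 297.31 kJ/kg
Q = ṁ·Δh = 14.66 kg/s × 297.31 kJ/kg = 4358.6 kJ/s
|Q| = 4358.6 kW = 261520 kJ/min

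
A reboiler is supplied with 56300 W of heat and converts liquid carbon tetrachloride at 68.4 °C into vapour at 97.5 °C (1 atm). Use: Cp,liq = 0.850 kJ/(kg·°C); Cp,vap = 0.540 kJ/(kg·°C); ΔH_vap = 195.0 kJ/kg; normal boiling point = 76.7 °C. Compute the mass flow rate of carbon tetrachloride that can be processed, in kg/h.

Δh = 0.850×(76.7−68.4) + 195.0 + 0.540×(97.5−76.7) = 213.29 kJ/kg
Q = 56300 W = 56.3 kJ/s = 202680 kJ/h
ṁ = Q/Δh = 202680 / 213.29 = 950.27 kg/h

ṁ = 950 kg/h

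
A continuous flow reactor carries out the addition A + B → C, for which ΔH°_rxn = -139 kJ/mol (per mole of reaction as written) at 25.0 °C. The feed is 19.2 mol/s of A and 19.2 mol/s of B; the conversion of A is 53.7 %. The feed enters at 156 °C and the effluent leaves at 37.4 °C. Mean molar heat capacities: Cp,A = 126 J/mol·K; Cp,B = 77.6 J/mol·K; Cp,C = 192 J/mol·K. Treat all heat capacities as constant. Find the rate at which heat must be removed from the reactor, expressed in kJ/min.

Extent of reaction ξ = 0.537 × 19.2 = 10.31 mol/s
Reaction term: ξ·ΔH°_rxn = 10.31 × -139 = -1433.1 kJ/s
Sensible, feed 156→25 °C: -512.09 kJ/s
Outlet flows (mol/s): A 8.8896, B 8.8896, C 10.31
Sensible, products 25→37.4 °C: 46.99 kJ/s
Q = ΔH = -1898.3 kJ/s = -1898.3 kW
Heat removed = 113900 kJ/min

Q_out = 114000 kJ/min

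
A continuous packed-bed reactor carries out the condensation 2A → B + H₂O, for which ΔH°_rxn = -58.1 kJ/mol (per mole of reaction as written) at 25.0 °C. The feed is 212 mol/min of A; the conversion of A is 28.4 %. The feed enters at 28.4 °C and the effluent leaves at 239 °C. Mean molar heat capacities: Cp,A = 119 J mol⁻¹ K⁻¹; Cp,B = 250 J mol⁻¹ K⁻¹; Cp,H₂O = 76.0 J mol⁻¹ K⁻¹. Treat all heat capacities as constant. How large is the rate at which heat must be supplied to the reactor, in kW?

Q_in = 68.8 kW

Extent of reaction ξ = 0.284 × 212 / 2 = 30.104 mol/min
Reaction term: ξ·ΔH°_rxn = 30.104 × -58.1 = -1749 kJ/min
Sensible, feed 28.4→25 °C: -85.775 kJ/min
Outlet flows (mol/min): A 151.79, B 30.104, H₂O 30.104
Sensible, products 25→239 °C: 5965.7 kJ/min
Q = ΔH = 4130.9 kJ/min = 68.848 kW
Heat supplied = 68.848 kW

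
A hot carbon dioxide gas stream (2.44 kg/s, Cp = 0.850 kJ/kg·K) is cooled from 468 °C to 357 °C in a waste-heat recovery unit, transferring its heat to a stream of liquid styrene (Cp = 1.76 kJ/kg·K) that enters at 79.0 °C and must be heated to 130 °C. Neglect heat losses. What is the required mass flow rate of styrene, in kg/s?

ṁ_c = 2.56 kg/s

Heat released by hot stream: Q = 2.44 × 0.850 × (468 − 357) = 230.21 kJ/s
Energy balance on cold side (adiabatic exchanger): Q = ṁ_c·Cp_c·(T_c,out − T_c,in)
ṁ_c = 230.21 / [1.76 × (130 − 79.0)] = 2.5648 kg/s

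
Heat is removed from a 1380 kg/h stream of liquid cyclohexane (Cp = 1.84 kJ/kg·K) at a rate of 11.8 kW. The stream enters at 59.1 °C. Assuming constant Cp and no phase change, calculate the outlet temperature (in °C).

T_out = 42.4 °C

Q = 11.8 kW = 42480 kJ/h
ΔT = Q/(ṁ·Cp) = 42480/(1380×1.84) = 16.73 K
T_out = 59.1 − 16.73 = 42.37 °C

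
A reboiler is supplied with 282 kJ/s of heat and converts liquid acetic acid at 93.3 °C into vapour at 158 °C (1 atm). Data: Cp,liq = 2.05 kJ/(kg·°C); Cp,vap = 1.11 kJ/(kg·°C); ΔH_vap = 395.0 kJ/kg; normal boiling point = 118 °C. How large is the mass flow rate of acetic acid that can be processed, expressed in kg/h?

Δh = 2.05×(118−93.3) + 395.0 + 1.11×(158−118) = 490.03 kJ/kg
Q = 282 kJ/s = 282 kJ/s = 1.0152e+06 kJ/h
ṁ = Q/Δh = 1.0152e+06 / 490.03 = 2071.7 kg/h

ṁ = 2070 kg/h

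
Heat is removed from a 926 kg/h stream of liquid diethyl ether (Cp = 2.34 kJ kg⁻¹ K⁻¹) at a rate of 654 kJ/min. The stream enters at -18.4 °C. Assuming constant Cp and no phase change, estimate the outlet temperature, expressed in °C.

Q = 654 kJ/min = 39240 kJ/h
ΔT = Q/(ṁ·Cp) = 39240/(926×2.34) = 18.109 K
T_out = -18.4 − 18.109 = -36.509 °C

T_out = -36.5 °C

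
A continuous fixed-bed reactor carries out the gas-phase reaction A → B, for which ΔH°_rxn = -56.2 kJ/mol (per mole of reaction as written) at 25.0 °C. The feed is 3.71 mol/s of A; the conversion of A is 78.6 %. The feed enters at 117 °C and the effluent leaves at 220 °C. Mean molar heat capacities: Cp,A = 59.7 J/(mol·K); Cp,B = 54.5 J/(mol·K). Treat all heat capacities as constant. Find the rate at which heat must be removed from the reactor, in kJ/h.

Extent of reaction ξ = 0.786 × 3.71 = 2.9161 mol/s
Reaction term: ξ·ΔH°_rxn = 2.9161 × -56.2 = -163.88 kJ/s
Sensible, feed 117→25 °C: -20.377 kJ/s
Outlet flows (mol/s): A 0.79394, B 2.9161
Sensible, products 25→220 °C: 40.233 kJ/s
Q = ΔH = -144.03 kJ/s = -144.03 kW
Heat removed = 518490 kJ/h

Q_out = 518000 kJ/h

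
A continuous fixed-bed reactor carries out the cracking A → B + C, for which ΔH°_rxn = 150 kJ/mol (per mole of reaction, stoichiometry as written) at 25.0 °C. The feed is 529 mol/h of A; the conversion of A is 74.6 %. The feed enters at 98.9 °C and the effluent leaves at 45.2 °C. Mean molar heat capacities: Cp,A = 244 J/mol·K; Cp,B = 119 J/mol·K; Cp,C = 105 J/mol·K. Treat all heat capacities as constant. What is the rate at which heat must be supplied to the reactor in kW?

Extent of reaction ξ = 0.746 × 529 = 394.63 mol/h
Reaction term: ξ·ΔH°_rxn = 394.63 × 150 = 59195 kJ/h
Sensible, feed 98.9→25 °C: -9538.7 kJ/h
Outlet flows (mol/h): A 134.37, B 394.63, C 394.63
Sensible, products 25→45.2 °C: 2447.9 kJ/h
Q = ΔH = 52104 kJ/h = 14.473 kW
Heat supplied = 14.473 kW

Q_in = 14.5 kW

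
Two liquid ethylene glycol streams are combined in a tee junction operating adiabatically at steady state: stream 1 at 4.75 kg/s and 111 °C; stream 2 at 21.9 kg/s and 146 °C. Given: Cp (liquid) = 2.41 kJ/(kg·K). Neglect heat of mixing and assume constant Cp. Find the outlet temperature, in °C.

Energy balance with Q = 0: Σ ṁᵢCp,ᵢ(T_out − Tᵢ) = 0
Σ ṁᵢCp,ᵢTᵢ = 4.75×2.41×111 + 21.9×2.41×146 = 8976.4
Σ ṁᵢCp,ᵢ = 4.75×2.41 + 21.9×2.41 = 64.227
T_out = 8976.4 / 64.227 = 139.76 °C

T_out = 140 °C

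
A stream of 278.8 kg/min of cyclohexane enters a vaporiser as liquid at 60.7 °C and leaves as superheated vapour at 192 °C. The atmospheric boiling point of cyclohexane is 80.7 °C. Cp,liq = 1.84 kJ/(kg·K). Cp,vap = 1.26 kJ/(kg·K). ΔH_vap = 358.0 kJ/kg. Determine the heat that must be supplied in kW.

Q = 2490 kW

liquid 60.7→80.7 °C: 36.8 kJ/kg
vaporisation at 80.7 °C: 358 kJ/kg
vapour 80.7→192 °C: 140.24 kJ/kg
Δh = 36.8 + 358 + 140.24 = 535.04 kJ/kg
Q = ṁ·Δh = 278.8 kg/min × 535.04 kJ/kg = 149170 kJ/min
|Q| = 2486.1 kW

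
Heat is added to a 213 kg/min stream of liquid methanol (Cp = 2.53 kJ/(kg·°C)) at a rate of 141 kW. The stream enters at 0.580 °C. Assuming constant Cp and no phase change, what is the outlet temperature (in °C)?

T_out = 16.3 °C

Q = 141 kW = 8460 kJ/min
ΔT = Q/(ṁ·Cp) = 8460/(213×2.53) = 15.699 K
T_out = 0.580 + 15.699 = 16.279 °C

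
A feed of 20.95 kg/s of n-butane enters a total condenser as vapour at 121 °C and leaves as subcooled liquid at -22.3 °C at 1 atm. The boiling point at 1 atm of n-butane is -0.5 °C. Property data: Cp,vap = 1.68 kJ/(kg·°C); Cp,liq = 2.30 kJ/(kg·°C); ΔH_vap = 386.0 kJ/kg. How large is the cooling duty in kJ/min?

Q_c = 805000 kJ/min

vapour 121→-0.5 °C: -204.12 kJ/kg
condensation at -0.5 °C: -386 kJ/kg
liquid -0.5→-22.3 °C: -50.14 kJ/kg
Δh = -204.12 + -386 + -50.14 = -640.26 kJ/kg
Q = ṁ·Δh = 20.95 kg/s × -640.26 kJ/kg = -13413 kJ/s
|Q| = 13413 kW = 804810 kJ/min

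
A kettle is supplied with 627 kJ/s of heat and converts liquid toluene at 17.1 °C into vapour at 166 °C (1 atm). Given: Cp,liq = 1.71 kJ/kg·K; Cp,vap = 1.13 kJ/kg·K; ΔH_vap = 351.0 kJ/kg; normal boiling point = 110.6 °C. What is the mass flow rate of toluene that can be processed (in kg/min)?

Δh = 1.71×(110.6−17.1) + 351.0 + 1.13×(166−110.6) = 573.49 kJ/kg
Q = 627 kJ/s = 627 kJ/s = 37620 kJ/min
ṁ = Q/Δh = 37620 / 573.49 = 65.599 kg/min

ṁ = 65.6 kg/min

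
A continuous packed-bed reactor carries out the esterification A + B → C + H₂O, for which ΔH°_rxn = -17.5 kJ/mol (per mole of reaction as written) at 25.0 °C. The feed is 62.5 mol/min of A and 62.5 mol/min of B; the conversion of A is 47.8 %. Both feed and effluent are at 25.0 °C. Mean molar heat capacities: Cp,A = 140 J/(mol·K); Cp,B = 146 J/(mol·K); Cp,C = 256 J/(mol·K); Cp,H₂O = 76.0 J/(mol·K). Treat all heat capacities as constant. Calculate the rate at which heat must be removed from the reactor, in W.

Extent of reaction ξ = 0.478 × 62.5 = 29.875 mol/min
Reaction term: ξ·ΔH°_rxn = 29.875 × -17.5 = -522.81 kJ/min
Q = ΔH = -522.81 kJ/min = -8.7135 kW
Heat removed = 8713.5 W

Q_out = 8710 W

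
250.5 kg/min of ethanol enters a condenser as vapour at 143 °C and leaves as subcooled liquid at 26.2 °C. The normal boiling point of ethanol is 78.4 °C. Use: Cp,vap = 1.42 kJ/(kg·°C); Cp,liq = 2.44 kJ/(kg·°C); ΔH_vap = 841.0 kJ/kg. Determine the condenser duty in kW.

vapour 143→78.4 °C: -91.732 kJ/kg
condensation at 78.4 °C: -841 kJ/kg
liquid 78.4→26.2 °C: -127.37 kJ/kg
Δh = -91.732 + -841 + -127.37 = -1060.1 kJ/kg
Q = ṁ·Δh = 250.5 kg/min × -1060.1 kJ/kg = -265560 kJ/min
|Q| = 4425.9 kW

Q_c = 4430 kW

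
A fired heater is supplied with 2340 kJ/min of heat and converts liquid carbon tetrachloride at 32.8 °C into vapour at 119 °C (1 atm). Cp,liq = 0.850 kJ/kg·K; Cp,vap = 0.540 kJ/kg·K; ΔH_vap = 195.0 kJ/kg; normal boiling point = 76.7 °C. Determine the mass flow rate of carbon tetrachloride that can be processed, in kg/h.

ṁ = 550 kg/h

Δh = 0.850×(76.7−32.8) + 195.0 + 0.540×(119−76.7) = 255.16 kJ/kg
Q = 2340 kJ/min = 39 kJ/s = 140400 kJ/h
ṁ = Q/Δh = 140400 / 255.16 = 550.25 kg/h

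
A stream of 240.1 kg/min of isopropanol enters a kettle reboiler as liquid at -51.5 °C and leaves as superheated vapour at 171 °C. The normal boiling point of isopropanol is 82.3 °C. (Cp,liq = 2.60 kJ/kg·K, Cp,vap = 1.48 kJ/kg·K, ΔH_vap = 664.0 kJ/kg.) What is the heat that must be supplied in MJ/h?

liquid -51.5→82.3 °C: 347.88 kJ/kg
vaporisation at 82.3 °C: 664 kJ/kg
vapour 82.3→171 °C: 131.28 kJ/kg
Δh = 347.88 + 664 + 131.28 = 1143.2 kJ/kg
Q = ṁ·Δh = 240.1 kg/min × 1143.2 kJ/kg = 274470 kJ/min
|Q| = 4574.5 kW = 16468 MJ/h

Q = 16500 MJ/h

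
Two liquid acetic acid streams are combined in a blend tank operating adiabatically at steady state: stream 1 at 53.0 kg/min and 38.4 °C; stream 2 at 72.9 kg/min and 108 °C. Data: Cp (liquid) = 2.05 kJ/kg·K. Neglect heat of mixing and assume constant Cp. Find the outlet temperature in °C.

T_out = 78.7 °C

No heat crosses the boundary, so H_out = H_in.
T_out = Σ ṁᵢCp,ᵢTᵢ / Σ ṁᵢCp,ᵢ
      = 20312 / 258.09 = 78.701 °C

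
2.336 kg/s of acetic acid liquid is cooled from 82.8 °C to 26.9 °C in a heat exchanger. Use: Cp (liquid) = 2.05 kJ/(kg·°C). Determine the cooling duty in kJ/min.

Q = ṁ·Cp·ΔT = 2.336 × 2.05 × (26.9 − 82.8) = -267.69 kJ/s
Cooling duty = 16062 kJ/min

Q_c = 16100 kJ/min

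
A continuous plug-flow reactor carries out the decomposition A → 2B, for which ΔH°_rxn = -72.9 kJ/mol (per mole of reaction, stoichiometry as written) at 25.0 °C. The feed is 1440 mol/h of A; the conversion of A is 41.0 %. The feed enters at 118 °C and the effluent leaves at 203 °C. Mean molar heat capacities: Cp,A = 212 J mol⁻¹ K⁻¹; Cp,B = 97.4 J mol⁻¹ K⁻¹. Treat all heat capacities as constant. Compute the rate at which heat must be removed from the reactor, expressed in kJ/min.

Extent of reaction ξ = 0.410 × 1440 = 590.4 mol/h
Reaction term: ξ·ΔH°_rxn = 590.4 × -72.9 = -43040 kJ/h
Sensible, feed 118→25 °C: -28391 kJ/h
Outlet flows (mol/h): A 849.6, B 1180.8
Sensible, products 25→203 °C: 52532 kJ/h
Q = ΔH = -18899 kJ/h = -5.2497 kW
Heat removed = 314.98 kJ/min

Q_out = 315 kJ/min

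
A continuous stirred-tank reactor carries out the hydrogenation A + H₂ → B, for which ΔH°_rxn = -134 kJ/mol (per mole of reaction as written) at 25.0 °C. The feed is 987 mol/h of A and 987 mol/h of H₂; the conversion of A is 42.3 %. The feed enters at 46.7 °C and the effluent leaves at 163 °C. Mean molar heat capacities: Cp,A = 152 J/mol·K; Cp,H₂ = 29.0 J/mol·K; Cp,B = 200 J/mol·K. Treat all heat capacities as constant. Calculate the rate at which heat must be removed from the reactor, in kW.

Q_out = 9.46 kW

Extent of reaction ξ = 0.423 × 987 = 417.5 mol/h
Reaction term: ξ·ΔH°_rxn = 417.5 × -134 = -55945 kJ/h
Sensible, feed 46.7→25 °C: -3876.6 kJ/h
Outlet flows (mol/h): A 569.5, H₂ 569.5, B 417.5
Sensible, products 25→163 °C: 25748 kJ/h
Q = ΔH = -34074 kJ/h = -9.4649 kW
Heat removed = 9.4649 kW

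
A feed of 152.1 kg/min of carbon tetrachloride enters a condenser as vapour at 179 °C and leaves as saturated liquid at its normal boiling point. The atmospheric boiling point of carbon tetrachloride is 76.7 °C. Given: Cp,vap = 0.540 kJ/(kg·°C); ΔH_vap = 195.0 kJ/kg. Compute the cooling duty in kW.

vapour 179→76.7 °C: -55.242 kJ/kg
condensation at 76.7 °C: -195 kJ/kg
Δh = -55.242 + -195 = -250.24 kJ/kg
Q = ṁ·Δh = 152.1 kg/min × -250.24 kJ/kg = -38062 kJ/min
|Q| = 634.36 kW

Q_c = 634 kW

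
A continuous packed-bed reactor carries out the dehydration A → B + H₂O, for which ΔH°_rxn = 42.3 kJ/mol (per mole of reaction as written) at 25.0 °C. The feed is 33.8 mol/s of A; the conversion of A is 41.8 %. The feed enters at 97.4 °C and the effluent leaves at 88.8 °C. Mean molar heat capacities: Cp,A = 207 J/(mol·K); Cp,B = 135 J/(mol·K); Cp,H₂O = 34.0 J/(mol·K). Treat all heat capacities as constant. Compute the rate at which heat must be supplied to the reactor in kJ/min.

Q_in = 30200 kJ/min

Extent of reaction ξ = 0.418 × 33.8 = 14.128 mol/s
Reaction term: ξ·ΔH°_rxn = 14.128 × 42.3 = 597.63 kJ/s
Sensible, feed 97.4→25 °C: -506.55 kJ/s
Outlet flows (mol/s): A 19.672, B 14.128, H₂O 14.128
Sensible, products 25→88.8 °C: 412.13 kJ/s
Q = ΔH = 503.21 kJ/s = 503.21 kW
Heat supplied = 30192 kJ/min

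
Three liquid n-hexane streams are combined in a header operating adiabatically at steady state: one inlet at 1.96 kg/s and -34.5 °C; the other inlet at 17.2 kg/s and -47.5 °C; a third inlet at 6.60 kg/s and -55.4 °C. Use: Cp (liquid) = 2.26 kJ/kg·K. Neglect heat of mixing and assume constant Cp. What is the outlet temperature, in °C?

Adiabatic, steady state ⇒ Σ ṁᵢCp,ᵢ(T_out − Tᵢ) = 0
Σ ṁᵢCp,ᵢTᵢ = 1.96×2.26×-34.5 + 17.2×2.26×-47.5 + 6.60×2.26×-55.4 = -2825.6
Σ ṁᵢCp,ᵢ = 1.96×2.26 + 17.2×2.26 + 6.60×2.26 = 58.218
T_out = -2825.6 / 58.218 = -48.535 °C

T_out = -48.5 °C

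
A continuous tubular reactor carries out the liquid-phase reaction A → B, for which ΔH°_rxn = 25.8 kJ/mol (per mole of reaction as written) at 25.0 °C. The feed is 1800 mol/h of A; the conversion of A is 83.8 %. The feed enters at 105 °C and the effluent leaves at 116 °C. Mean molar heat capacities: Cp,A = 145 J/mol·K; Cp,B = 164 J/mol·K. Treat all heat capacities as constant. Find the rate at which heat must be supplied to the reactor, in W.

Extent of reaction ξ = 0.838 × 1800 = 1508.4 mol/h
Reaction term: ξ·ΔH°_rxn = 1508.4 × 25.8 = 38917 kJ/h
Sensible, feed 105→25 °C: -20880 kJ/h
Outlet flows (mol/h): A 291.6, B 1508.4
Sensible, products 25→116 °C: 26359 kJ/h
Q = ΔH = 44396 kJ/h = 12.332 kW
Heat supplied = 12332 W

Q_in = 12300 W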